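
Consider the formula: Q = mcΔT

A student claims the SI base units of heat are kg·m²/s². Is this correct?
Units of each symbol in Q = mcΔT:
  m (mass): kg
  c (specific heat capacity, in J/(kg·K)): m²/(s²·K)
  ΔT (temperature change): K

Multiplying the contributions: [kg] · [m²/(s²·K)] · [K]
Adding exponents of each base unit: kg: 1, m: 2, s: -2
SI base units of heat: kg·m²/s²

The claimed units kg·m²/s² match the derived units, so the claim is correct.

Answer: Yes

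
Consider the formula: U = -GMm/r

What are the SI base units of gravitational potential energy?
Units of each symbol in U = -GMm/r:
  G (gravitational constant): m³/(kg·s²)
  M (mass): kg
  m (mass): kg
  r (distance): m  → in the denominator, contributes 1/m
  The minus sign does not affect the units.

Multiplying the contributions: [m³/(kg·s²)] · [kg] · [kg] · [1/m]
Adding exponents of each base unit: kg: 1, m: 2, s: -2
SI base units of gravitational potential energy: kg·m²/s²

Answer: kg·m²/s²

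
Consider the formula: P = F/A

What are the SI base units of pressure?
Units of each symbol in P = F/A:
  F (force): kg·m/s²
  A (area): m²  → in the denominator, contributes 1/m²

Multiplying the contributions: [kg·m/s²] · [1/m²]
Adding exponents of each base unit: kg: 1, m: -1, s: -2
SI base units of pressure: kg/(m·s²)

Answer: kg/(m·s²)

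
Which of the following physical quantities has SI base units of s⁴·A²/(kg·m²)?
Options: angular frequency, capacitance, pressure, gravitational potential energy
Checking the SI base units of each option:
  angular frequency (ω = 2πf): 1/s  ✗
  capacitance (C = Q/V): s⁴·A²/(kg·m²)  ✓ matches
  pressure (P = F/A): kg/(m·s²)  ✗
  gravitational potential energy (U = -GMm/r): kg·m²/s²  ✗

Only capacitance has units s⁴·A²/(kg·m²).

Answer: capacitance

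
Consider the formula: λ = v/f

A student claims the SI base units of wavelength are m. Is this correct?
Units of each symbol in λ = v/f:
  v (wave speed): m/s
  f (frequency): 1/s  → in the denominator, contributes s

Multiplying the contributions: [m/s] · [s]
Adding exponents of each base unit: m: 1
SI base units of wavelength: m

The claimed units m match the derived units, so the claim is correct.

Answer: Yes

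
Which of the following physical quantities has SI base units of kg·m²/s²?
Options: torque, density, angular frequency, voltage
Checking the SI base units of each option:
  torque (τ = Fr): kg·m²/s²  ✓ matches
  density (ρ = m/V): kg/m³  ✗
  angular frequency (ω = 2πf): 1/s  ✗
  voltage (V = IR): kg·m²/(s³·A)  ✗

Only torque has units kg·m²/s².

Answer: torque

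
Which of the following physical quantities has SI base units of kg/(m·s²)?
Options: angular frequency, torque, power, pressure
Checking the SI base units of each option:
  angular frequency (ω = 2πf): 1/s  ✗
  torque (τ = Fr): kg·m²/s²  ✗
  power (P = W/t): kg·m²/s³  ✗
  pressure (P = F/A): kg/(m·s²)  ✓ matches

Only pressure has units kg/(m·s²).

Answer: pressure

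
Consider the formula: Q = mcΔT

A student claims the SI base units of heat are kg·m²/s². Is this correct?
Units of each symbol in Q = mcΔT:
  m (mass): kg
  c (specific heat capacity, in J/(kg·K)): m²/(s²·K)
  ΔT (temperature change): K

Multiplying the contributions: [kg] · [m²/(s²·K)] · [K]
Adding exponents of each base unit: kg: 1, m: 2, s: -2
SI base units of heat: kg·m²/s²

The claimed units kg·m²/s² match the derived units, so the claim is correct.

Answer: Yes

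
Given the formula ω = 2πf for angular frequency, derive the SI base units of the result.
Units of each symbol in ω = 2πf:
  f (frequency): 1/s
  The factor 2π is dimensionless.

Multiplying the contributions: [1/s]
Adding exponents of each base unit: s: -1
SI base units of angular frequency: 1/s

Answer: 1/s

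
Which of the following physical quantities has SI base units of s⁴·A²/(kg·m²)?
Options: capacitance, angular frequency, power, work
Checking the SI base units of each option:
  capacitance (C = Q/V): s⁴·A²/(kg·m²)  ✓ matches
  angular frequency (ω = 2πf): 1/s  ✗
  power (P = W/t): kg·m²/s³  ✗
  work (W = Fd): kg·m²/s²  ✗

Only capacitance has units s⁴·A²/(kg·m²).

Answer: capacitance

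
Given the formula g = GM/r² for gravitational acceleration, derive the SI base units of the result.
Units of each symbol in g = GM/r²:
  G (gravitational constant): m³/(kg·s²)
  M (mass): kg
  r (distance): m  → to the power 2 in the denominator, contributes 1/m²

Multiplying the contributions: [m³/(kg·s²)] · [kg] · [1/m²]
Adding exponents of each base unit: m: 1, s: -2
SI base units of gravitational acceleration: m/s²

Answer: m/s²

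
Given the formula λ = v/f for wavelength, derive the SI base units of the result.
Units of each symbol in λ = v/f:
  v (wave speed): m/s
  f (frequency): 1/s  → in the denominator, contributes s

Multiplying the contributions: [m/s] · [s]
Adding exponents of each base unit: m: 1
SI base units of wavelength: m

Answer: m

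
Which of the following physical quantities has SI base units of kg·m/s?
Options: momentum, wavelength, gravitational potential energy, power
Checking the SI base units of each option:
  momentum (p = mv): kg·m/s  ✓ matches
  wavelength (λ = v/f): m  ✗
  gravitational potential energy (U = -GMm/r): kg·m²/s²  ✗
  power (P = W/t): kg·m²/s³  ✗

Only momentum has units kg·m/s.

Answer: momentum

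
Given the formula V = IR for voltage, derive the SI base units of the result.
Units of each symbol in V = IR:
  I (current): A
  R (resistance, in ohms): kg·m²/(s³·A²)

Multiplying the contributions: [A] · [kg·m²/(s³·A²)]
Adding exponents of each base unit: kg: 1, m: 2, s: -3, A: -1
SI base units of voltage: kg·m²/(s³·A)

Answer: kg·m²/(s³·A)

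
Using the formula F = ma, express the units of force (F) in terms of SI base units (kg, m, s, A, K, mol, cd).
Units of each symbol in F = ma:
  m (mass): kg
  a (acceleration): m/s²

Multiplying the contributions: [kg] · [m/s²]
Adding exponents of each base unit: kg: 1, m: 1, s: -2
SI base units of force: kg·m/s²

Answer: kg·m/s²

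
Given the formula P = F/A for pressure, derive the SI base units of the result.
Units of each symbol in P = F/A:
  F (force): kg·m/s²
  A (area): m²  → in the denominator, contributes 1/m²

Multiplying the contributions: [kg·m/s²] · [1/m²]
Adding exponents of each base unit: kg: 1, m: -1, s: -2
SI base units of pressure: kg/(m·s²)

Answer: kg/(m·s²)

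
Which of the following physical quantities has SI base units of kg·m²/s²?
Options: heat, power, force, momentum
Checking the SI base units of each option:
  heat (Q = mcΔT): kg·m²/s²  ✓ matches
  power (P = W/t): kg·m²/s³  ✗
  force (F = ma): kg·m/s²  ✗
  momentum (p = mv): kg·m/s  ✗

Only heat has units kg·m²/s².

Answer: heat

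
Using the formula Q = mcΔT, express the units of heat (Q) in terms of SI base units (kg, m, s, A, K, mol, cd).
Units of each symbol in Q = mcΔT:
  m (mass): kg
  c (specific heat capacity, in J/(kg·K)): m²/(s²·K)
  ΔT (temperature change): K

Multiplying the contributions: [kg] · [m²/(s²·K)] · [K]
Adding exponents of each base unit: kg: 1, m: 2, s: -2
SI base units of heat: kg·m²/s²

Answer: kg·m²/s²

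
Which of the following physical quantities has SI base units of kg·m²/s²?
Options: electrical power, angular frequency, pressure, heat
Checking the SI base units of each option:
  electrical power (P = IV): kg·m²/s³  ✗
  angular frequency (ω = 2πf): 1/s  ✗
  pressure (P = F/A): kg/(m·s²)  ✗
  heat (Q = mcΔT): kg·m²/s²  ✓ matches

Only heat has units kg·m²/s².

Answer: heat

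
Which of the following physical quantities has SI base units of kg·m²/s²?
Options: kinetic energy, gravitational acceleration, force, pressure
Checking the SI base units of each option:
  kinetic energy (E = ½mv²): kg·m²/s²  ✓ matches
  gravitational acceleration (g = GM/r²): m/s²  ✗
  force (F = ma): kg·m/s²  ✗
  pressure (P = F/A): kg/(m·s²)  ✗

Only kinetic energy has units kg·m²/s².

Answer: kinetic energy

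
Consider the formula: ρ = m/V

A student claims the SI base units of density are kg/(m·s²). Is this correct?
Units of each symbol in ρ = m/V:
  m (mass): kg
  V (volume): m³  → in the denominator, contributes 1/m³

Multiplying the contributions: [kg] · [1/m³]
Adding exponents of each base unit: kg: 1, m: -3
SI base units of density: kg/m³

The claimed units kg/(m·s²) (exponents kg: 1, m: -1, s: -2) do not match the derived units kg/m³ (exponents kg: 1, m: -3), so the claim is incorrect.

Answer: No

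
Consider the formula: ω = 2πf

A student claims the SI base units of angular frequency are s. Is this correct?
Units of each symbol in ω = 2πf:
  f (frequency): 1/s
  The factor 2π is dimensionless.

Multiplying the contributions: [1/s]
Adding exponents of each base unit: s: -1
SI base units of angular frequency: 1/s

The claimed units s (exponents s: 1) do not match the derived units 1/s (exponents s: -1), so the claim is incorrect.

Answer: No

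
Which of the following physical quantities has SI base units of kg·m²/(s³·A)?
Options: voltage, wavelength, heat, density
Checking the SI base units of each option:
  voltage (V = IR): kg·m²/(s³·A)  ✓ matches
  wavelength (λ = v/f): m  ✗
  heat (Q = mcΔT): kg·m²/s²  ✗
  density (ρ = m/V): kg/m³  ✗

Only voltage has units kg·m²/(s³·A).

Answer: voltage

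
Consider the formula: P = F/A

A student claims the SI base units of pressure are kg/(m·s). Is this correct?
Units of each symbol in P = F/A:
  F (force): kg·m/s²
  A (area): m²  → in the denominator, contributes 1/m²

Multiplying the contributions: [kg·m/s²] · [1/m²]
Adding exponents of each base unit: kg: 1, m: -1, s: -2
SI base units of pressure: kg/(m·s²)

The claimed units kg/(m·s) (exponents kg: 1, m: -1, s: -1) do not match the derived units kg/(m·s²) (exponents kg: 1, m: -1, s: -2), so the claim is incorrect.

Answer: No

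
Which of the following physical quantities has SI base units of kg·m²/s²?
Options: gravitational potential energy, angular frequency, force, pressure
Checking the SI base units of each option:
  gravitational potential energy (U = -GMm/r): kg·m²/s²  ✓ matches
  angular frequency (ω = 2πf): 1/s  ✗
  force (F = ma): kg·m/s²  ✗
  pressure (P = F/A): kg/(m·s²)  ✗

Only gravitational potential energy has units kg·m²/s².

Answer: gravitational potential energy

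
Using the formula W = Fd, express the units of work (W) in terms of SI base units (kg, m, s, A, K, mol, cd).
Units of each symbol in W = Fd:
  F (force): kg·m/s²
  d (displacement): m

Multiplying the contributions: [kg·m/s²] · [m]
Adding exponents of each base unit: kg: 1, m: 2, s: -2
SI base units of work: kg·m²/s²

Answer: kg·m²/s²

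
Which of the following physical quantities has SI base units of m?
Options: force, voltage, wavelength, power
Checking the SI base units of each option:
  force (F = ma): kg·m/s²  ✗
  voltage (V = IR): kg·m²/(s³·A)  ✗
  wavelength (λ = v/f): m  ✓ matches
  power (P = W/t): kg·m²/s³  ✗

Only wavelength has units m.

Answer: wavelength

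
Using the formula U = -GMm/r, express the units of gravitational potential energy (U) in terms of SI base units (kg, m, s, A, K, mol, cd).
Units of each symbol in U = -GMm/r:
  G (gravitational constant): m³/(kg·s²)
  M (mass): kg
  m (mass): kg
  r (distance): m  → in the denominator, contributes 1/m
  The minus sign does not affect the units.

Multiplying the contributions: [m³/(kg·s²)] · [kg] · [kg] · [1/m]
Adding exponents of each base unit: kg: 1, m: 2, s: -2
SI base units of gravitational potential energy: kg·m²/s²

Answer: kg·m²/s²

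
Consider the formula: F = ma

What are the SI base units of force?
Units of each symbol in F = ma:
  m (mass): kg
  a (acceleration): m/s²

Multiplying the contributions: [kg] · [m/s²]
Adding exponents of each base unit: kg: 1, m: 1, s: -2
SI base units of force: kg·m/s²

Answer: kg·m/s²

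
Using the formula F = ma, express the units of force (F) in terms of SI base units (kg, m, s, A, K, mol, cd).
Units of each symbol in F = ma:
  m (mass): kg
  a (acceleration): m/s²

Multiplying the contributions: [kg] · [m/s²]
Adding exponents of each base unit: kg: 1, m: 1, s: -2
SI base units of force: kg·m/s²

Answer: kg·m/s²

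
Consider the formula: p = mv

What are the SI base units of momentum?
Units of each symbol in p = mv:
  m (mass): kg
  v (velocity): m/s

Multiplying the contributions: [kg] · [m/s]
Adding exponents of each base unit: kg: 1, m: 1, s: -1
SI base units of momentum: kg·m/s

Answer: kg·m/s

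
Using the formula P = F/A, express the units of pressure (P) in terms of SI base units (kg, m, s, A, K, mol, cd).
Units of each symbol in P = F/A:
  F (force): kg·m/s²
  A (area): m²  → in the denominator, contributes 1/m²

Multiplying the contributions: [kg·m/s²] · [1/m²]
Adding exponents of each base unit: kg: 1, m: -1, s: -2
SI base units of pressure: kg/(m·s²)

Answer: kg/(m·s²)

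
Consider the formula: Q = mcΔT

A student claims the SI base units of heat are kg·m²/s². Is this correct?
Units of each symbol in Q = mcΔT:
  m (mass): kg
  c (specific heat capacity, in J/(kg·K)): m²/(s²·K)
  ΔT (temperature change): K

Multiplying the contributions: [kg] · [m²/(s²·K)] · [K]
Adding exponents of each base unit: kg: 1, m: 2, s: -2
SI base units of heat: kg·m²/s²

The claimed units kg·m²/s² match the derived units, so the claim is correct.

Answer: Yes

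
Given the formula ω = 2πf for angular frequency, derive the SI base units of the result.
Units of each symbol in ω = 2πf:
  f (frequency): 1/s
  The factor 2π is dimensionless.

Multiplying the contributions: [1/s]
Adding exponents of each base unit: s: -1
SI base units of angular frequency: 1/s

Answer: 1/s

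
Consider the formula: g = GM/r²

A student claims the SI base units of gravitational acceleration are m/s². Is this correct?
Units of each symbol in g = GM/r²:
  G (gravitational constant): m³/(kg·s²)
  M (mass): kg
  r (distance): m  → to the power 2 in the denominator, contributes 1/m²

Multiplying the contributions: [m³/(kg·s²)] · [kg] · [1/m²]
Adding exponents of each base unit: m: 1, s: -2
SI base units of gravitational acceleration: m/s²

The claimed units m/s² match the derived units, so the claim is correct.

Answer: Yes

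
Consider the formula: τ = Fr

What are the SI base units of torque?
Units of each symbol in τ = Fr:
  F (force): kg·m/s²
  r (lever arm): m

Multiplying the contributions: [kg·m/s²] · [m]
Adding exponents of each base unit: kg: 1, m: 2, s: -2
SI base units of torque: kg·m²/s²

Answer: kg·m²/s²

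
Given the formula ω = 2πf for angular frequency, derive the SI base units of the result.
Units of each symbol in ω = 2πf:
  f (frequency): 1/s
  The factor 2π is dimensionless.

Multiplying the contributions: [1/s]
Adding exponents of each base unit: s: -1
SI base units of angular frequency: 1/s

Answer: 1/s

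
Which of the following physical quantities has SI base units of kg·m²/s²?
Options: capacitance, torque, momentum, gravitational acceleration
Checking the SI base units of each option:
  capacitance (C = Q/V): s⁴·A²/(kg·m²)  ✗
  torque (τ = Fr): kg·m²/s²  ✓ matches
  momentum (p = mv): kg·m/s  ✗
  gravitational acceleration (g = GM/r²): m/s²  ✗

Only torque has units kg·m²/s².

Answer: torque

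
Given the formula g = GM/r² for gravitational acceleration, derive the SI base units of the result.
Units of each symbol in g = GM/r²:
  G (gravitational constant): m³/(kg·s²)
  M (mass): kg
  r (distance): m  → to the power 2 in the denominator, contributes 1/m²

Multiplying the contributions: [m³/(kg·s²)] · [kg] · [1/m²]
Adding exponents of each base unit: m: 1, s: -2
SI base units of gravitational acceleration: m/s²

Answer: m/s²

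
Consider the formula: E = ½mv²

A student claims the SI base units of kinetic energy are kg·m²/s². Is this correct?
Units of each symbol in E = ½mv²:
  m (mass): kg
  v (speed): m/s  → to the power 2, contributes m²/s²
  The factor ½ is dimensionless.

Multiplying the contributions: [kg] · [m²/s²]
Adding exponents of each base unit: kg: 1, m: 2, s: -2
SI base units of kinetic energy: kg·m²/s²

The claimed units kg·m²/s² match the derived units, so the claim is correct.

Answer: Yes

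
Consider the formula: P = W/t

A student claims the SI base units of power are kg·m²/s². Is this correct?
Units of each symbol in P = W/t:
  W (work): kg·m²/s²
  t (time): s  → in the denominator, contributes 1/s

Multiplying the contributions: [kg·m²/s²] · [1/s]
Adding exponents of each base unit: kg: 1, m: 2, s: -3
SI base units of power: kg·m²/s³

The claimed units kg·m²/s² (exponents kg: 1, m: 2, s: -2) do not match the derived units kg·m²/s³ (exponents kg: 1, m: 2, s: -3), so the claim is incorrect.

Answer: No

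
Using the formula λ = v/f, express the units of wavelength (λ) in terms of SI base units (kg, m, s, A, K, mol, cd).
Units of each symbol in λ = v/f:
  v (wave speed): m/s
  f (frequency): 1/s  → in the denominator, contributes s

Multiplying the contributions: [m/s] · [s]
Adding exponents of each base unit: m: 1
SI base units of wavelength: m

Answer: m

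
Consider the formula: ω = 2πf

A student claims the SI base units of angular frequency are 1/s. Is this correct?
Units of each symbol in ω = 2πf:
  f (frequency): 1/s
  The factor 2π is dimensionless.

Multiplying the contributions: [1/s]
Adding exponents of each base unit: s: -1
SI base units of angular frequency: 1/s

The claimed units 1/s match the derived units, so the claim is correct.

Answer: Yes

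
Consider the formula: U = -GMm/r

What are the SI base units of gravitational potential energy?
Units of each symbol in U = -GMm/r:
  G (gravitational constant): m³/(kg·s²)
  M (mass): kg
  m (mass): kg
  r (distance): m  → in the denominator, contributes 1/m
  The minus sign does not affect the units.

Multiplying the contributions: [m³/(kg·s²)] · [kg] · [kg] · [1/m]
Adding exponents of each base unit: kg: 1, m: 2, s: -2
SI base units of gravitational potential energy: kg·m²/s²

Answer: kg·m²/s²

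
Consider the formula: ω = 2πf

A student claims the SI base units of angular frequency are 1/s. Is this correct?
Units of each symbol in ω = 2πf:
  f (frequency): 1/s
  The factor 2π is dimensionless.

Multiplying the contributions: [1/s]
Adding exponents of each base unit: s: -1
SI base units of angular frequency: 1/s

The claimed units 1/s match the derived units, so the claim is correct.

Answer: Yes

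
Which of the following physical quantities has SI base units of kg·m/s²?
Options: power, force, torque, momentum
Checking the SI base units of each option:
  power (P = W/t): kg·m²/s³  ✗
  force (F = ma): kg·m/s²  ✓ matches
  torque (τ = Fr): kg·m²/s²  ✗
  momentum (p = mv): kg·m/s  ✗

Only force has units kg·m/s².

Answer: force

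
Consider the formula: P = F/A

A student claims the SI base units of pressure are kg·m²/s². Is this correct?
Units of each symbol in P = F/A:
  F (force): kg·m/s²
  A (area): m²  → in the denominator, contributes 1/m²

Multiplying the contributions: [kg·m/s²] · [1/m²]
Adding exponents of each base unit: kg: 1, m: -1, s: -2
SI base units of pressure: kg/(m·s²)

The claimed units kg·m²/s² (exponents kg: 1, m: 2, s: -2) do not match the derived units kg/(m·s²) (exponents kg: 1, m: -1, s: -2), so the claim is incorrect.

Answer: No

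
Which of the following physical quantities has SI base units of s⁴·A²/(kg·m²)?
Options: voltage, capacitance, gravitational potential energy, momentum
Checking the SI base units of each option:
  voltage (V = IR): kg·m²/(s³·A)  ✗
  capacitance (C = Q/V): s⁴·A²/(kg·m²)  ✓ matches
  gravitational potential energy (U = -GMm/r): kg·m²/s²  ✗
  momentum (p = mv): kg·m/s  ✗

Only capacitance has units s⁴·A²/(kg·m²).

Answer: capacitance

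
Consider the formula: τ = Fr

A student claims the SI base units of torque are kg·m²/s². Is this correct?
Units of each symbol in τ = Fr:
  F (force): kg·m/s²
  r (lever arm): m

Multiplying the contributions: [kg·m/s²] · [m]
Adding exponents of each base unit: kg: 1, m: 2, s: -2
SI base units of torque: kg·m²/s²

The claimed units kg·m²/s² match the derived units, so the claim is correct.

Answer: Yes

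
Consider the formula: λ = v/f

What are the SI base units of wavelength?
Units of each symbol in λ = v/f:
  v (wave speed): m/s
  f (frequency): 1/s  → in the denominator, contributes s

Multiplying the contributions: [m/s] · [s]
Adding exponents of each base unit: m: 1
SI base units of wavelength: m

Answer: m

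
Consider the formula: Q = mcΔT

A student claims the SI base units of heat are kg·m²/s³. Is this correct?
Units of each symbol in Q = mcΔT:
  m (mass): kg
  c (specific heat capacity, in J/(kg·K)): m²/(s²·K)
  ΔT (temperature change): K

Multiplying the contributions: [kg] · [m²/(s²·K)] · [K]
Adding exponents of each base unit: kg: 1, m: 2, s: -2
SI base units of heat: kg·m²/s²

The claimed units kg·m²/s³ (exponents kg: 1, m: 2, s: -3) do not match the derived units kg·m²/s² (exponents kg: 1, m: 2, s: -2), so the claim is incorrect.

Answer: No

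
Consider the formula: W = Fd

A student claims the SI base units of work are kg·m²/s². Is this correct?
Units of each symbol in W = Fd:
  F (force): kg·m/s²
  d (displacement): m

Multiplying the contributions: [kg·m/s²] · [m]
Adding exponents of each base unit: kg: 1, m: 2, s: -2
SI base units of work: kg·m²/s²

The claimed units kg·m²/s² match the derived units, so the claim is correct.

Answer: Yes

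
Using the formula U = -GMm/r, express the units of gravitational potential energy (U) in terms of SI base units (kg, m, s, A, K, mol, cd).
Units of each symbol in U = -GMm/r:
  G (gravitational constant): m³/(kg·s²)
  M (mass): kg
  m (mass): kg
  r (distance): m  → in the denominator, contributes 1/m
  The minus sign does not affect the units.

Multiplying the contributions: [m³/(kg·s²)] · [kg] · [kg] · [1/m]
Adding exponents of each base unit: kg: 1, m: 2, s: -2
SI base units of gravitational potential energy: kg·m²/s²

Answer: kg·m²/s²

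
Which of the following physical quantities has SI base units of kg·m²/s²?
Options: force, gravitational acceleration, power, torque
Checking the SI base units of each option:
  force (F = ma): kg·m/s²  ✗
  gravitational acceleration (g = GM/r²): m/s²  ✗
  power (P = W/t): kg·m²/s³  ✗
  torque (τ = Fr): kg·m²/s²  ✓ matches

Only torque has units kg·m²/s².

Answer: torque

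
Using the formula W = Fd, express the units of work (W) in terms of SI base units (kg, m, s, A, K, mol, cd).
Units of each symbol in W = Fd:
  F (force): kg·m/s²
  d (displacement): m

Multiplying the contributions: [kg·m/s²] · [m]
Adding exponents of each base unit: kg: 1, m: 2, s: -2
SI base units of work: kg·m²/s²

Answer: kg·m²/s²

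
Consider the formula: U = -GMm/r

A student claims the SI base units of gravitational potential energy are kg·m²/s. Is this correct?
Units of each symbol in U = -GMm/r:
  G (gravitational constant): m³/(kg·s²)
  M (mass): kg
  m (mass): kg
  r (distance): m  → in the denominator, contributes 1/m
  The minus sign does not affect the units.

Multiplying the contributions: [m³/(kg·s²)] · [kg] · [kg] · [1/m]
Adding exponents of each base unit: kg: 1, m: 2, s: -2
SI base units of gravitational potential energy: kg·m²/s²

The claimed units kg·m²/s (exponents kg: 1, m: 2, s: -1) do not match the derived units kg·m²/s² (exponents kg: 1, m: 2, s: -2), so the claim is incorrect.

Answer: No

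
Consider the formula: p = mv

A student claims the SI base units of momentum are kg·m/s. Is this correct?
Units of each symbol in p = mv:
  m (mass): kg
  v (velocity): m/s

Multiplying the contributions: [kg] · [m/s]
Adding exponents of each base unit: kg: 1, m: 1, s: -1
SI base units of momentum: kg·m/s

The claimed units kg·m/s match the derived units, so the claim is correct.

Answer: Yes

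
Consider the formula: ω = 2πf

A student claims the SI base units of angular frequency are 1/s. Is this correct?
Units of each symbol in ω = 2πf:
  f (frequency): 1/s
  The factor 2π is dimensionless.

Multiplying the contributions: [1/s]
Adding exponents of each base unit: s: -1
SI base units of angular frequency: 1/s

The claimed units 1/s match the derived units, so the claim is correct.

Answer: Yes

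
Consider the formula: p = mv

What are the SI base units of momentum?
Units of each symbol in p = mv:
  m (mass): kg
  v (velocity): m/s

Multiplying the contributions: [kg] · [m/s]
Adding exponents of each base unit: kg: 1, m: 1, s: -1
SI base units of momentum: kg·m/s

Answer: kg·m/s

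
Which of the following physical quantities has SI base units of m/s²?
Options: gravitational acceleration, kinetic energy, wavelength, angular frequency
Checking the SI base units of each option:
  gravitational acceleration (g = GM/r²): m/s²  ✓ matches
  kinetic energy (E = ½mv²): kg·m²/s²  ✗
  wavelength (λ = v/f): m  ✗
  angular frequency (ω = 2πf): 1/s  ✗

Only gravitational acceleration has units m/s².

Answer: gravitational acceleration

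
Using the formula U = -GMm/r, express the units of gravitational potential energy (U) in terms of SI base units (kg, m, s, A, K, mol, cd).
Units of each symbol in U = -GMm/r:
  G (gravitational constant): m³/(kg·s²)
  M (mass): kg
  m (mass): kg
  r (distance): m  → in the denominator, contributes 1/m
  The minus sign does not affect the units.

Multiplying the contributions: [m³/(kg·s²)] · [kg] · [kg] · [1/m]
Adding exponents of each base unit: kg: 1, m: 2, s: -2
SI base units of gravitational potential energy: kg·m²/s²

Answer: kg·m²/s²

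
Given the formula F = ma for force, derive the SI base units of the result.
Units of each symbol in F = ma:
  m (mass): kg
  a (acceleration): m/s²

Multiplying the contributions: [kg] · [m/s²]
Adding exponents of each base unit: kg: 1, m: 1, s: -2
SI base units of force: kg·m/s²

Answer: kg·m/s²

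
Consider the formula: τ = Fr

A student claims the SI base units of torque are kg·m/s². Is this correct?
Units of each symbol in τ = Fr:
  F (force): kg·m/s²
  r (lever arm): m

Multiplying the contributions: [kg·m/s²] · [m]
Adding exponents of each base unit: kg: 1, m: 2, s: -2
SI base units of torque: kg·m²/s²

The claimed units kg·m/s² (exponents kg: 1, m: 1, s: -2) do not match the derived units kg·m²/s² (exponents kg: 1, m: 2, s: -2), so the claim is incorrect.

Answer: No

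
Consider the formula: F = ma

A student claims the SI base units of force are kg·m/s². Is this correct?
Units of each symbol in F = ma:
  m (mass): kg
  a (acceleration): m/s²

Multiplying the contributions: [kg] · [m/s²]
Adding exponents of each base unit: kg: 1, m: 1, s: -2
SI base units of force: kg·m/s²

The claimed units kg·m/s² match the derived units, so the claim is correct.

Answer: Yes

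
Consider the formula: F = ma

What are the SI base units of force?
Units of each symbol in F = ma:
  m (mass): kg
  a (acceleration): m/s²

Multiplying the contributions: [kg] · [m/s²]
Adding exponents of each base unit: kg: 1, m: 1, s: -2
SI base units of force: kg·m/s²

Answer: kg·m/s²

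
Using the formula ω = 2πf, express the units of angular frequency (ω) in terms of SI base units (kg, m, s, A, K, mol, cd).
Units of each symbol in ω = 2πf:
  f (frequency): 1/s
  The factor 2π is dimensionless.

Multiplying the contributions: [1/s]
Adding exponents of each base unit: s: -1
SI base units of angular frequency: 1/s

Answer: 1/s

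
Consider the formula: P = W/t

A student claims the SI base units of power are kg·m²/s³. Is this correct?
Units of each symbol in P = W/t:
  W (work): kg·m²/s²
  t (time): s  → in the denominator, contributes 1/s

Multiplying the contributions: [kg·m²/s²] · [1/s]
Adding exponents of each base unit: kg: 1, m: 2, s: -3
SI base units of power: kg·m²/s³

The claimed units kg·m²/s³ match the derived units, so the claim is correct.

Answer: Yes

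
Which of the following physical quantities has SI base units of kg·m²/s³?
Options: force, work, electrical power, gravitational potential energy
Checking the SI base units of each option:
  force (F = ma): kg·m/s²  ✗
  work (W = Fd): kg·m²/s²  ✗
  electrical power (P = IV): kg·m²/s³  ✓ matches
  gravitational potential energy (U = -GMm/r): kg·m²/s²  ✗

Only electrical power has units kg·m²/s³.

Answer: electrical power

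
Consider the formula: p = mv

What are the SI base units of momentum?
Units of each symbol in p = mv:
  m (mass): kg
  v (velocity): m/s

Multiplying the contributions: [kg] · [m/s]
Adding exponents of each base unit: kg: 1, m: 1, s: -1
SI base units of momentum: kg·m/s

Answer: kg·m/s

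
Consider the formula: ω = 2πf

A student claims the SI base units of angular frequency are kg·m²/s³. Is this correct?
Units of each symbol in ω = 2πf:
  f (frequency): 1/s
  The factor 2π is dimensionless.

Multiplying the contributions: [1/s]
Adding exponents of each base unit: s: -1
SI base units of angular frequency: 1/s

The claimed units kg·m²/s³ (exponents kg: 1, m: 2, s: -3) do not match the derived units 1/s (exponents s: -1), so the claim is incorrect.

Answer: No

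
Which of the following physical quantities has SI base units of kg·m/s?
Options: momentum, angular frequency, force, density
Checking the SI base units of each option:
  momentum (p = mv): kg·m/s  ✓ matches
  angular frequency (ω = 2πf): 1/s  ✗
  force (F = ma): kg·m/s²  ✗
  density (ρ = m/V): kg/m³  ✗

Only momentum has units kg·m/s.

Answer: momentum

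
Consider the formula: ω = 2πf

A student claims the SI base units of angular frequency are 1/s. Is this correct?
Units of each symbol in ω = 2πf:
  f (frequency): 1/s
  The factor 2π is dimensionless.

Multiplying the contributions: [1/s]
Adding exponents of each base unit: s: -1
SI base units of angular frequency: 1/s

The claimed units 1/s match the derived units, so the claim is correct.

Answer: Yes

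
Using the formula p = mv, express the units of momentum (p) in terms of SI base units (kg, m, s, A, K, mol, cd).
Units of each symbol in p = mv:
  m (mass): kg
  v (velocity): m/s

Multiplying the contributions: [kg] · [m/s]
Adding exponents of each base unit: kg: 1, m: 1, s: -1
SI base units of momentum: kg·m/s

Answer: kg·m/s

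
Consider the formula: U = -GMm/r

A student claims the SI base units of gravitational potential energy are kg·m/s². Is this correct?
Units of each symbol in U = -GMm/r:
  G (gravitational constant): m³/(kg·s²)
  M (mass): kg
  m (mass): kg
  r (distance): m  → in the denominator, contributes 1/m
  The minus sign does not affect the units.

Multiplying the contributions: [m³/(kg·s²)] · [kg] · [kg] · [1/m]
Adding exponents of each base unit: kg: 1, m: 2, s: -2
SI base units of gravitational potential energy: kg·m²/s²

The claimed units kg·m/s² (exponents kg: 1, m: 1, s: -2) do not match the derived units kg·m²/s² (exponents kg: 1, m: 2, s: -2), so the claim is incorrect.

Answer: No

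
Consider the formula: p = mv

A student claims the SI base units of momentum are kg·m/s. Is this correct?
Units of each symbol in p = mv:
  m (mass): kg
  v (velocity): m/s

Multiplying the contributions: [kg] · [m/s]
Adding exponents of each base unit: kg: 1, m: 1, s: -1
SI base units of momentum: kg·m/s

The claimed units kg·m/s match the derived units, so the claim is correct.

Answer: Yes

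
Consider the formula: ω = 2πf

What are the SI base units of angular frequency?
Units of each symbol in ω = 2πf:
  f (frequency): 1/s
  The factor 2π is dimensionless.

Multiplying the contributions: [1/s]
Adding exponents of each base unit: s: -1
SI base units of angular frequency: 1/s

Answer: 1/s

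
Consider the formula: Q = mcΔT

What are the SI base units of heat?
Units of each symbol in Q = mcΔT:
  m (mass): kg
  c (specific heat capacity, in J/(kg·K)): m²/(s²·K)
  ΔT (temperature change): K

Multiplying the contributions: [kg] · [m²/(s²·K)] · [K]
Adding exponents of each base unit: kg: 1, m: 2, s: -2
SI base units of heat: kg·m²/s²

Answer: kg·m²/s²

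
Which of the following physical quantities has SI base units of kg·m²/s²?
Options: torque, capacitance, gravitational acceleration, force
Checking the SI base units of each option:
  torque (τ = Fr): kg·m²/s²  ✓ matches
  capacitance (C = Q/V): s⁴·A²/(kg·m²)  ✗
  gravitational acceleration (g = GM/r²): m/s²  ✗
  force (F = ma): kg·m/s²  ✗

Only torque has units kg·m²/s².

Answer: torque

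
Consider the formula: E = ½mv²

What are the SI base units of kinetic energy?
Units of each symbol in E = ½mv²:
  m (mass): kg
  v (speed): m/s  → to the power 2, contributes m²/s²
  The factor ½ is dimensionless.

Multiplying the contributions: [kg] · [m²/s²]
Adding exponents of each base unit: kg: 1, m: 2, s: -2
SI base units of kinetic energy: kg·m²/s²

Answer: kg·m²/s²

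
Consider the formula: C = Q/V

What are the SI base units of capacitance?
Units of each symbol in C = Q/V:
  Q (charge, in coulombs): s·A
  V (voltage, in volts): kg·m²/(s³·A)  → in the denominator, contributes s³·A/(kg·m²)

Multiplying the contributions: [s·A] · [s³·A/(kg·m²)]
Adding exponents of each base unit: kg: -1, m: -2, s: 4, A: 2
SI base units of capacitance: s⁴·A²/(kg·m²)

Answer: s⁴·A²/(kg·m²)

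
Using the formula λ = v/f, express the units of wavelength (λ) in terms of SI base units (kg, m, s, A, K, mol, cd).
Units of each symbol in λ = v/f:
  v (wave speed): m/s
  f (frequency): 1/s  → in the denominator, contributes s

Multiplying the contributions: [m/s] · [s]
Adding exponents of each base unit: m: 1
SI base units of wavelength: m

Answer: m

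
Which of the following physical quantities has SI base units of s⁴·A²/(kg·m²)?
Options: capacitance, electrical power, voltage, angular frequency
Checking the SI base units of each option:
  capacitance (C = Q/V): s⁴·A²/(kg·m²)  ✓ matches
  electrical power (P = IV): kg·m²/s³  ✗
  voltage (V = IR): kg·m²/(s³·A)  ✗
  angular frequency (ω = 2πf): 1/s  ✗

Only capacitance has units s⁴·A²/(kg·m²).

Answer: capacitance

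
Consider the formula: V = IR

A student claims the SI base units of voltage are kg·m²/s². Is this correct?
Units of each symbol in V = IR:
  I (current): A
  R (resistance, in ohms): kg·m²/(s³·A²)

Multiplying the contributions: [A] · [kg·m²/(s³·A²)]
Adding exponents of each base unit: kg: 1, m: 2, s: -3, A: -1
SI base units of voltage: kg·m²/(s³·A)

The claimed units kg·m²/s² (exponents kg: 1, m: 2, s: -2) do not match the derived units kg·m²/(s³·A) (exponents kg: 1, m: 2, s: -3, A: -1), so the claim is incorrect.

Answer: No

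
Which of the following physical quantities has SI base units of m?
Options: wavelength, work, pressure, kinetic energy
Checking the SI base units of each option:
  wavelength (λ = v/f): m  ✓ matches
  work (W = Fd): kg·m²/s²  ✗
  pressure (P = F/A): kg/(m·s²)  ✗
  kinetic energy (E = ½mv²): kg·m²/s²  ✗

Only wavelength has units m.

Answer: wavelength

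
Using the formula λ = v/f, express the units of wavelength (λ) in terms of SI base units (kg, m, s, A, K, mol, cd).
Units of each symbol in λ = v/f:
  v (wave speed): m/s
  f (frequency): 1/s  → in the denominator, contributes s

Multiplying the contributions: [m/s] · [s]
Adding exponents of each base unit: m: 1
SI base units of wavelength: m

Answer: m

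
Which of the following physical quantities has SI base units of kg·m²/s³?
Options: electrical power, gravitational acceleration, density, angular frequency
Checking the SI base units of each option:
  electrical power (P = IV): kg·m²/s³  ✓ matches
  gravitational acceleration (g = GM/r²): m/s²  ✗
  density (ρ = m/V): kg/m³  ✗
  angular frequency (ω = 2πf): 1/s  ✗

Only electrical power has units kg·m²/s³.

Answer: electrical power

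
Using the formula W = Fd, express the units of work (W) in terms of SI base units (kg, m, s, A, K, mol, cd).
Units of each symbol in W = Fd:
  F (force): kg·m/s²
  d (displacement): m

Multiplying the contributions: [kg·m/s²] · [m]
Adding exponents of each base unit: kg: 1, m: 2, s: -2
SI base units of work: kg·m²/s²

Answer: kg·m²/s²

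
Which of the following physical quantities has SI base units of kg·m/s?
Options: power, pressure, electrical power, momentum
Checking the SI base units of each option:
  power (P = W/t): kg·m²/s³  ✗
  pressure (P = F/A): kg/(m·s²)  ✗
  electrical power (P = IV): kg·m²/s³  ✗
  momentum (p = mv): kg·m/s  ✓ matches

Only momentum has units kg·m/s.

Answer: momentum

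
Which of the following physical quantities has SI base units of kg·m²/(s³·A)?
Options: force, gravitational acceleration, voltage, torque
Checking the SI base units of each option:
  force (F = ma): kg·m/s²  ✗
  gravitational acceleration (g = GM/r²): m/s²  ✗
  voltage (V = IR): kg·m²/(s³·A)  ✓ matches
  torque (τ = Fr): kg·m²/s²  ✗

Only voltage has units kg·m²/(s³·A).

Answer: voltage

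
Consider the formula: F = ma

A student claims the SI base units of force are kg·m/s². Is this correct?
Units of each symbol in F = ma:
  m (mass): kg
  a (acceleration): m/s²

Multiplying the contributions: [kg] · [m/s²]
Adding exponents of each base unit: kg: 1, m: 1, s: -2
SI base units of force: kg·m/s²

The claimed units kg·m/s² match the derived units, so the claim is correct.

Answer: Yes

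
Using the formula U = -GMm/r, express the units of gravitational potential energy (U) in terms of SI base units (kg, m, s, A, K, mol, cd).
Units of each symbol in U = -GMm/r:
  G (gravitational constant): m³/(kg·s²)
  M (mass): kg
  m (mass): kg
  r (distance): m  → in the denominator, contributes 1/m
  The minus sign does not affect the units.

Multiplying the contributions: [m³/(kg·s²)] · [kg] · [kg] · [1/m]
Adding exponents of each base unit: kg: 1, m: 2, s: -2
SI base units of gravitational potential energy: kg·m²/s²

Answer: kg·m²/s²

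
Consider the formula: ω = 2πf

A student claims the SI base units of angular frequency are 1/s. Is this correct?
Units of each symbol in ω = 2πf:
  f (frequency): 1/s
  The factor 2π is dimensionless.

Multiplying the contributions: [1/s]
Adding exponents of each base unit: s: -1
SI base units of angular frequency: 1/s

The claimed units 1/s match the derived units, so the claim is correct.

Answer: Yes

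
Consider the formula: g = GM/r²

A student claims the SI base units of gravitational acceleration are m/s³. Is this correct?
Units of each symbol in g = GM/r²:
  G (gravitational constant): m³/(kg·s²)
  M (mass): kg
  r (distance): m  → to the power 2 in the denominator, contributes 1/m²

Multiplying the contributions: [m³/(kg·s²)] · [kg] · [1/m²]
Adding exponents of each base unit: m: 1, s: -2
SI base units of gravitational acceleration: m/s²

The claimed units m/s³ (exponents m: 1, s: -3) do not match the derived units m/s² (exponents m: 1, s: -2), so the claim is incorrect.

Answer: No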